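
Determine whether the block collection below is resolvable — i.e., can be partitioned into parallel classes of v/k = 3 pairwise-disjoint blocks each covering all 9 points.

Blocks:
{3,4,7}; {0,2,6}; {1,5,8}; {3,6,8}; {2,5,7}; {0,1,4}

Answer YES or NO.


v = 9, block size k = 3, number of blocks = 6.
For resolvability, blocks must partition into parallel classes of size v/k = 3.
Total blocks must therefore be a multiple of 3: 6 = 3·2 + 0 ⇒ divisible ✓.
Greedy packing gives 2 candidate class(es). Each should be a full parallel class (size 3, covers all 9 points).
  Class 1 (3 blocks): {3,4,7}; {0,2,6}; {1,5,8}. Points covered: [0, 1, 2, 3, 4, 5, 6, 7, 8].
  Class 2 (3 blocks): {3,6,8}; {2,5,7}; {0,1,4}. Points covered: [0, 1, 2, 3, 4, 5, 6, 7, 8].
All classes full (size 3)? YES. All classes cover every point? YES.
Resolvable? YES.

YES


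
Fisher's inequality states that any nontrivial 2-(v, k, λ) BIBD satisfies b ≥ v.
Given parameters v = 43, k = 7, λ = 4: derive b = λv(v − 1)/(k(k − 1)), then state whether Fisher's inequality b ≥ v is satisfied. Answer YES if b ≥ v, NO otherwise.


b = λv(v − 1)/(k(k − 1)) = 4·43·42/(7·6) = 7224/42 = 172.
Compare with v = 43: b ≥ v, so Fisher's inequality holds.

YES


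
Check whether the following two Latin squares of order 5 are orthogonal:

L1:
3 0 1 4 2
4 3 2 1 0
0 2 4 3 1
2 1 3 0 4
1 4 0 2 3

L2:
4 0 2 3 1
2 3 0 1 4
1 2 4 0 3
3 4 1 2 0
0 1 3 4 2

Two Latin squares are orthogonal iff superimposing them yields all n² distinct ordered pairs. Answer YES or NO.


Form the n² = 25 superimposed pairs (L1[i][j], L2[i][j]), row by row (rows and columns indexed from 0):
row 0: (3,4) (0,0) (1,2) (4,3) (2,1)
row 1: (4,2) (3,3) (2,0) (1,1) (0,4)
row 2: (0,1) (2,2) (4,4) (3,0) (1,3)
row 3: (2,3) (1,4) (3,1) (0,2) (4,0)
row 4: (1,0) (4,1) (0,3) (2,4) (3,2)
Orthogonality requires all 25 pairs distinct.
Check by first coordinate: for each symbol s of L1, list the L2 entries in the n cells where L1 = s; they must all differ.
  L1 = 0: L2 entries (in reading order) 0, 4, 1, 2, 3 — all 5 distinct ✓
  L1 = 1: L2 entries (in reading order) 2, 1, 3, 4, 0 — all 5 distinct ✓
  L1 = 2: L2 entries (in reading order) 1, 0, 2, 3, 4 — all 5 distinct ✓
  L1 = 3: L2 entries (in reading order) 4, 3, 0, 1, 2 — all 5 distinct ✓
  L1 = 4: L2 entries (in reading order) 3, 2, 4, 0, 1 — all 5 distinct ✓
Every symbol of L1 meets every symbol of L2 exactly once, so all 25 pairs are distinct (25 of 25).
Conclusion: YES.

YES


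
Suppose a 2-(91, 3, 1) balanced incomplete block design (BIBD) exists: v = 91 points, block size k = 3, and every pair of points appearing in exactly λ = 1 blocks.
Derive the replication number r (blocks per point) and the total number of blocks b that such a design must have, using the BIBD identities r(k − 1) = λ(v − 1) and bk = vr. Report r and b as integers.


Any 2-(v, k, λ) BIBD satisfies two necessary conditions:
  (i)  Each point sits in r blocks, and counting incidences through any fixed point gives r(k − 1) = λ(v − 1), so r = λ(v − 1)/(k − 1).
  (ii) Total incidences bk = vr, so b = vr/k.
Step 1: r = λ(v − 1)/(k − 1) = 1·(91 − 1)/(3 − 1) = 1·90/2 = 90/2 = 45.
Step 2: b = vr/k = 91·45/3 = 4095/3 = 1365.
Check integrality: r = 45 ∈ Z ✓, b = 1365 ∈ Z ✓.
(These identities are necessary conditions: they determine r and b for any design with these parameters, but do not by themselves prove that one exists.)

r = 45, b = 1365.


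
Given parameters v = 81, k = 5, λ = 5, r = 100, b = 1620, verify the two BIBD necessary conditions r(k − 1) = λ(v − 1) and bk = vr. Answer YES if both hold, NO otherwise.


Condition (i): r(k − 1) = 100·4 = 400; λ(v − 1) = 5·80 = 400. Match? YES.
Condition (ii): bk = 1620·5 = 8100; vr = 81·100 = 8100. Match? YES.
Both conditions hold? YES.

YES


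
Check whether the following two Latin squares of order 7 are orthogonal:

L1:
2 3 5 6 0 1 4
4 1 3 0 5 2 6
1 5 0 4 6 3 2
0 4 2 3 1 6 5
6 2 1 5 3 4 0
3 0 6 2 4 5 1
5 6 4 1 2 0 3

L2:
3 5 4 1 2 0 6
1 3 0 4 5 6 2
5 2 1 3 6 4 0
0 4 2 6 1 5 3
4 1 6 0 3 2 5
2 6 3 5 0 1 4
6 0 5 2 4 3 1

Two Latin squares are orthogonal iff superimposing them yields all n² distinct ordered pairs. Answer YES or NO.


Form the n² = 49 superimposed pairs (L1[i][j], L2[i][j]), row by row (rows and columns indexed from 0):
row 0: (2,3) (3,5) (5,4) (6,1) (0,2) (1,0) (4,6)
row 1: (4,1) (1,3) (3,0) (0,4) (5,5) (2,6) (6,2)
row 2: (1,5) (5,2) (0,1) (4,3) (6,6) (3,4) (2,0)
row 3: (0,0) (4,4) (2,2) (3,6) (1,1) (6,5) (5,3)
row 4: (6,4) (2,1) (1,6) (5,0) (3,3) (4,2) (0,5)
row 5: (3,2) (0,6) (6,3) (2,5) (4,0) (5,1) (1,4)
row 6: (5,6) (6,0) (4,5) (1,2) (2,4) (0,3) (3,1)
Orthogonality requires all 49 pairs distinct.
Check by first coordinate: for each symbol s of L1, list the L2 entries in the n cells where L1 = s; they must all differ.
  L1 = 0: L2 entries (in reading order) 2, 4, 1, 0, 5, 6, 3 — all 7 distinct ✓
  L1 = 1: L2 entries (in reading order) 0, 3, 5, 1, 6, 4, 2 — all 7 distinct ✓
  L1 = 2: L2 entries (in reading order) 3, 6, 0, 2, 1, 5, 4 — all 7 distinct ✓
  L1 = 3: L2 entries (in reading order) 5, 0, 4, 6, 3, 2, 1 — all 7 distinct ✓
  L1 = 4: L2 entries (in reading order) 6, 1, 3, 4, 2, 0, 5 — all 7 distinct ✓
  L1 = 5: L2 entries (in reading order) 4, 5, 2, 3, 0, 1, 6 — all 7 distinct ✓
  L1 = 6: L2 entries (in reading order) 1, 2, 6, 5, 4, 3, 0 — all 7 distinct ✓
Every symbol of L1 meets every symbol of L2 exactly once, so all 49 pairs are distinct (49 of 49).
Conclusion: YES.

YES


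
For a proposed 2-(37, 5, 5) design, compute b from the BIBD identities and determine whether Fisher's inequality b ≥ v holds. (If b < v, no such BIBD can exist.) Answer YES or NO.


b = λv(v − 1)/(k(k − 1)) = 5·37·36/(5·4) = 6660/20 = 333.
Compare with v = 37: b ≥ v, so Fisher's inequality holds.

YES


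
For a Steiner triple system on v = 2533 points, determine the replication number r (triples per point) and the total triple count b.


An STS(v) is a 2-(v, 3, 1) BIBD: block size k = 3, λ = 1.
Replication: r(k − 1) = λ(v − 1) ⇒ r·2 = 2533 − 1 = 2532 ⇒ r = 1266.
Block count: b = v(v − 1)/6 = 2533·2532/6 = 6413556/6 = 1068926.
(Check via bk = vr: 1068926·3 = 3206778 = 2533·1266 = 3206778 ✓.)

r = 1266, b = 1068926.


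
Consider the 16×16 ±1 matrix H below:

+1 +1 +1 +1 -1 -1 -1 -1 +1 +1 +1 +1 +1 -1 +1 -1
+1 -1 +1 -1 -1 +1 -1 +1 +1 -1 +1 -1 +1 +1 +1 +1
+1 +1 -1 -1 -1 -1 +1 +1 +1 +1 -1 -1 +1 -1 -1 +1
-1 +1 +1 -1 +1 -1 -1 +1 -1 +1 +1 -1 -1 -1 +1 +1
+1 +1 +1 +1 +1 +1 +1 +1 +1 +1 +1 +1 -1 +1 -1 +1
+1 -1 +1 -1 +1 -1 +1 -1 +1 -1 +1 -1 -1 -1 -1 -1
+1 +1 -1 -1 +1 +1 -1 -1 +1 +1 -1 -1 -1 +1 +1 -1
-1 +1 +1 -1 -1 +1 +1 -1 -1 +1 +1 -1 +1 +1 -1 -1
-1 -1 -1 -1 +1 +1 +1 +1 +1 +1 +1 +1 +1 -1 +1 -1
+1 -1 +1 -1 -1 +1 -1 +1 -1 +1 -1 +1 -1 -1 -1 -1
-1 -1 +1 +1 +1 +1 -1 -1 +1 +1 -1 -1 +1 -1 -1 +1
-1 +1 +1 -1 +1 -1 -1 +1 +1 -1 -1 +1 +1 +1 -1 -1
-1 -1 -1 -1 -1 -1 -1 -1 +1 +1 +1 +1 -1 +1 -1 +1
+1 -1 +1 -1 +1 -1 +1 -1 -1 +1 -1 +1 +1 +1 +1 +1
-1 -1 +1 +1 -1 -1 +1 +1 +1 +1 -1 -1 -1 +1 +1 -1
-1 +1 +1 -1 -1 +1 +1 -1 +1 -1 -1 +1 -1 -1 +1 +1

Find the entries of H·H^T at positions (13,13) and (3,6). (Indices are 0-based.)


Row 3 of H: [-1, 1, 1, -1, 1, -1, -1, 1, -1, 1, 1, -1, -1, -1, 1, 1].
Row 6 of H: [1, 1, -1, -1, 1, 1, -1, -1, 1, 1, -1, -1, -1, 1, 1, -1].
Row 13 of H: [1, -1, 1, -1, 1, -1, 1, -1, -1, 1, -1, 1, 1, 1, 1, 1].
(H·H^T)[13][13] = Σ_j H[13][j]·H[13][j] = (1)² + (-1)² + (1)² + (-1)² + (1)² + (-1)² + (1)² + (-1)² + (-1)² + (1)² + (-1)² + (1)² + (1)² + (1)² + (1)² + (1)² = 1 + 1 + 1 + 1 + 1 + 1 + 1 + 1 + 1 + 1 + 1 + 1 + 1 + 1 + 1 + 1 = 16.
(H·H^T)[3][6] = Σ_j H[3][j]·H[6][j] = (-1)·(1) + (1)·(1) + (1)·(-1) + (-1)·(-1) + (1)·(1) + (-1)·(1) + (-1)·(-1) + (1)·(-1) + (-1)·(1) + (1)·(1) + (1)·(-1) + (-1)·(-1) + (-1)·(-1) + (-1)·(1) + (1)·(1) + (1)·(-1) = -1 + 1 + -1 + 1 + 1 + -1 + 1 + -1 + -1 + 1 + -1 + 1 + 1 + -1 + 1 + -1 = 0.
So rows 3 and 6 are orthogonal; the diagonal entry equals n = 16.

(13,13) entry = 16; (3,6) entry = 0.


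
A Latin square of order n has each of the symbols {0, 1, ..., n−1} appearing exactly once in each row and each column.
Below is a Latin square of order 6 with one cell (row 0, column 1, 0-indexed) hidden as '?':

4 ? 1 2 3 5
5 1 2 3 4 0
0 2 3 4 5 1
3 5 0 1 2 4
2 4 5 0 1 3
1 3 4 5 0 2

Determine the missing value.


Row 0 contains symbols [1, 2, 3, 4, 5] — missing [0].
Column 1 contains symbols [1, 2, 3, 4, 5] — missing [0].
The missing symbol must appear in both missing sets; intersection = [0].
Therefore the hidden value is 0.

Missing value = 0.


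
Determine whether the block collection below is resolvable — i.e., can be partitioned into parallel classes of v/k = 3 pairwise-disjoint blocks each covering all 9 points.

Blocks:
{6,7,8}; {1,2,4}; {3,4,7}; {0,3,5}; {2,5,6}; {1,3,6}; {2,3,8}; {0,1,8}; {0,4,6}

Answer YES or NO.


v = 9, block size k = 3, number of blocks = 9.
For resolvability, blocks must partition into parallel classes of size v/k = 3.
Total blocks must therefore be a multiple of 3: 9 = 3·3 + 0 ⇒ divisible ✓.
Consider block {1,3,6}. It intersects every other block in the collection, so no parallel class of size 3 can contain it.
Since every block must belong to some parallel class in a resolution, the collection cannot be partitioned into parallel classes.
Resolvable? NO.

NO


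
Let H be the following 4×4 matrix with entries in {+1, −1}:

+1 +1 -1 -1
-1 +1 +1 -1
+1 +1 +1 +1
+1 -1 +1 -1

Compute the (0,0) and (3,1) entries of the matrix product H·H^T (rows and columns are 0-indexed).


Row 0 of H: [1, 1, -1, -1].
Row 1 of H: [-1, 1, 1, -1].
Row 3 of H: [1, -1, 1, -1].
(H·H^T)[0][0] = Σ_j H[0][j]·H[0][j] = (1)² + (1)² + (-1)² + (-1)² = 1 + 1 + 1 + 1 = 4.
(H·H^T)[3][1] = Σ_j H[3][j]·H[1][j] = (1)·(-1) + (-1)·(1) + (1)·(1) + (-1)·(-1) = -1 + -1 + 1 + 1 = 0.
So rows 3 and 1 are orthogonal; the diagonal entry equals n = 4.

(0,0) entry = 4; (3,1) entry = 0.


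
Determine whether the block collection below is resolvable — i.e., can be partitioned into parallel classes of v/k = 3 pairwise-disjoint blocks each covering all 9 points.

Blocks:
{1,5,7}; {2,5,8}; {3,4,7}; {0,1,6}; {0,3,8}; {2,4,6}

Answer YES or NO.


v = 9, block size k = 3, number of blocks = 6.
For resolvability, blocks must partition into parallel classes of size v/k = 3.
Total blocks must therefore be a multiple of 3: 6 = 3·2 + 0 ⇒ divisible ✓.
Greedy packing gives 2 candidate class(es). Each should be a full parallel class (size 3, covers all 9 points).
  Class 1 (3 blocks): {1,5,7}; {0,3,8}; {2,4,6}. Points covered: [0, 1, 2, 3, 4, 5, 6, 7, 8].
  Class 2 (3 blocks): {2,5,8}; {3,4,7}; {0,1,6}. Points covered: [0, 1, 2, 3, 4, 5, 6, 7, 8].
All classes full (size 3)? YES. All classes cover every point? YES.
Resolvable? YES.

YES


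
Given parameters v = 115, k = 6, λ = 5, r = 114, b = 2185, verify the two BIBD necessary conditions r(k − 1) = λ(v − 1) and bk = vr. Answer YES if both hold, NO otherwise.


Condition (i): r(k − 1) = 114·5 = 570; λ(v − 1) = 5·114 = 570. Match? YES.
Condition (ii): bk = 2185·6 = 13110; vr = 115·114 = 13110. Match? YES.
Both conditions hold? YES.

YES


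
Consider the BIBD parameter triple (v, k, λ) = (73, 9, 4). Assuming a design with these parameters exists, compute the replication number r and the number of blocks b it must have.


Any 2-(v, k, λ) BIBD satisfies two necessary conditions:
  (i)  Each point sits in r blocks, and counting incidences through any fixed point gives r(k − 1) = λ(v − 1), so r = λ(v − 1)/(k − 1).
  (ii) Total incidences bk = vr, so b = vr/k.
Step 1: r = λ(v − 1)/(k − 1) = 4·(73 − 1)/(9 − 1) = 4·72/8 = 288/8 = 36.
Step 2: b = vr/k = 73·36/9 = 2628/9 = 292.
Check integrality: r = 36 ∈ Z ✓, b = 292 ∈ Z ✓.
(These identities are necessary conditions: they determine r and b for any design with these parameters, but do not by themselves prove that one exists.)

r = 36, b = 292.


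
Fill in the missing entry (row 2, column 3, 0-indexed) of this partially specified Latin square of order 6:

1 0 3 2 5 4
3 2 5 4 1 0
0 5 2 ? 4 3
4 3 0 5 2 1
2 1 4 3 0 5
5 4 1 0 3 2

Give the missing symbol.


Row 2 contains symbols [0, 2, 3, 4, 5] — missing [1].
Column 3 contains symbols [0, 2, 3, 4, 5] — missing [1].
The missing symbol must appear in both missing sets; intersection = [1].
Therefore the hidden value is 1.

Missing value = 1.


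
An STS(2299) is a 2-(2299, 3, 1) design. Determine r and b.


An STS(v) is a 2-(v, 3, 1) BIBD: block size k = 3, λ = 1.
Replication: r(k − 1) = λ(v − 1) ⇒ r·2 = 2299 − 1 = 2298 ⇒ r = 1149.
Block count: bk = vr ⇒ b·3 = 2299·1149 = 2641551 ⇒ b = 880517.

r = 1149, b = 880517.


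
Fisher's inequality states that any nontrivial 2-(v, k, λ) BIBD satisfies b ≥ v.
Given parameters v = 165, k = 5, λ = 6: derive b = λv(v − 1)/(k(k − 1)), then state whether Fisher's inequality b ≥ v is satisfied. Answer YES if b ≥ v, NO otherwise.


r = λ(v − 1)/(k − 1) = 6·164/4 = 246.
b = vr/k = 165·246/5 = 8118.
Fisher's inequality: b ≥ v ⇔ 8118 ≥ 165? YES.

YES


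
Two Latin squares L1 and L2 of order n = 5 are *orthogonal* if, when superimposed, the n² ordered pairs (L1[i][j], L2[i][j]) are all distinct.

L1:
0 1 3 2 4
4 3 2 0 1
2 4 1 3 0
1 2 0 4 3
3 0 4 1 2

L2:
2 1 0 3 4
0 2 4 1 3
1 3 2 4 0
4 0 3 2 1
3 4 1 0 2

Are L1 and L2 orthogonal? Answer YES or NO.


Form the n² = 25 superimposed pairs (L1[i][j], L2[i][j]), row by row (rows and columns indexed from 0):
row 0: (0,2) (1,1) (3,0) (2,3) (4,4)
row 1: (4,0) (3,2) (2,4) (0,1) (1,3)
row 2: (2,1) (4,3) (1,2) (3,4) (0,0)
row 3: (1,4) (2,0) (0,3) (4,2) (3,1)
row 4: (3,3) (0,4) (4,1) (1,0) (2,2)
Orthogonality requires all 25 pairs distinct.
Check by first coordinate: for each symbol s of L1, list the L2 entries in the n cells where L1 = s; they must all differ.
  L1 = 0: L2 entries (in reading order) 2, 1, 0, 3, 4 — all 5 distinct ✓
  L1 = 1: L2 entries (in reading order) 1, 3, 2, 4, 0 — all 5 distinct ✓
  L1 = 2: L2 entries (in reading order) 3, 4, 1, 0, 2 — all 5 distinct ✓
  L1 = 3: L2 entries (in reading order) 0, 2, 4, 1, 3 — all 5 distinct ✓
  L1 = 4: L2 entries (in reading order) 4, 0, 3, 2, 1 — all 5 distinct ✓
Every symbol of L1 meets every symbol of L2 exactly once, so all 25 pairs are distinct (25 of 25).
Conclusion: YES.

YES


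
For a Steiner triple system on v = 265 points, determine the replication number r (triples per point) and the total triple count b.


An STS(v) is a 2-(v, 3, 1) BIBD: block size k = 3, λ = 1.
Replication: r(k − 1) = λ(v − 1) ⇒ r·2 = 265 − 1 = 264 ⇒ r = 132.
Block count: bk = vr ⇒ b·3 = 265·132 = 34980 ⇒ b = 11660.
(Check via b = v(v − 1)/6 = 265·264/6 = 69960/6 = 11660.)

r = 132, b = 11660.


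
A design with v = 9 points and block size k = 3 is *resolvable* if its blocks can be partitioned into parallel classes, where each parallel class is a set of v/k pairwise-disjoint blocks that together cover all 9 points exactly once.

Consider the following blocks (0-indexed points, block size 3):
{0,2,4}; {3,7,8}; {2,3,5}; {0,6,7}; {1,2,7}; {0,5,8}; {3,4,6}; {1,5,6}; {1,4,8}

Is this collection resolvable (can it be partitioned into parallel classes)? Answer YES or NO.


v = 9, block size k = 3, number of blocks = 9.
For resolvability, blocks must partition into parallel classes of size v/k = 3.
Total blocks must therefore be a multiple of 3: 9 = 3·3 + 0 ⇒ divisible ✓.
Greedy packing gives 3 candidate class(es). Each should be a full parallel class (size 3, covers all 9 points).
  Class 1 (3 blocks): {0,2,4}; {3,7,8}; {1,5,6}. Points covered: [0, 1, 2, 3, 4, 5, 6, 7, 8].
  Class 2 (3 blocks): {2,3,5}; {0,6,7}; {1,4,8}. Points covered: [0, 1, 2, 3, 4, 5, 6, 7, 8].
  Class 3 (3 blocks): {1,2,7}; {0,5,8}; {3,4,6}. Points covered: [0, 1, 2, 3, 4, 5, 6, 7, 8].
All classes full (size 3)? YES. All classes cover every point? YES.
Resolvable? YES.

YES


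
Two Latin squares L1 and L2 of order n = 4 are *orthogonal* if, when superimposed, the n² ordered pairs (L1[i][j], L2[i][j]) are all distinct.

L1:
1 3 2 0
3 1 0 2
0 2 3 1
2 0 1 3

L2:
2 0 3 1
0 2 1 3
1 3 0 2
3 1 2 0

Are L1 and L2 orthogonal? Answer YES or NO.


Form the n² = 16 superimposed pairs (L1[i][j], L2[i][j]), row by row (rows and columns indexed from 0):
row 0: (1,2) (3,0) (2,3) (0,1)
row 1: (3,0) (1,2) (0,1) (2,3)
row 2: (0,1) (2,3) (3,0) (1,2)
row 3: (2,3) (0,1) (1,2) (3,0)
Orthogonality requires all 16 pairs distinct.
But the pair (3,0) repeats: cell (0,1) has L1 = 3, L2 = 0, and cell (1,0) has L1 = 3, L2 = 0.
A repeated pair means some other pair never occurs (only 4 distinct pairs out of 16), so the squares are not orthogonal.
Conclusion: NO.

NO


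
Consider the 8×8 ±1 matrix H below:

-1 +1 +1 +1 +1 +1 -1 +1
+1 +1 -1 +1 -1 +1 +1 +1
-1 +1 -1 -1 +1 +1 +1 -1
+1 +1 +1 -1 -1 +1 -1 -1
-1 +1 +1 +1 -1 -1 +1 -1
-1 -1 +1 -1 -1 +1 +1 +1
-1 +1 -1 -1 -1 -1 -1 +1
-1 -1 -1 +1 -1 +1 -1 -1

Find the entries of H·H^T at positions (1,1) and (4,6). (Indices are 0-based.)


Row 1 of H: [1, 1, -1, 1, -1, 1, 1, 1].
Row 4 of H: [-1, 1, 1, 1, -1, -1, 1, -1].
Row 6 of H: [-1, 1, -1, -1, -1, -1, -1, 1].
(H·H^T)[1][1] = Σ_j H[1][j]·H[1][j] = (1)² + (1)² + (-1)² + (1)² + (-1)² + (1)² + (1)² + (1)² = 1 + 1 + 1 + 1 + 1 + 1 + 1 + 1 = 8.
(H·H^T)[4][6] = Σ_j H[4][j]·H[6][j] = (-1)·(-1) + (1)·(1) + (1)·(-1) + (1)·(-1) + (-1)·(-1) + (-1)·(-1) + (1)·(-1) + (-1)·(1) = 1 + 1 + -1 + -1 + 1 + 1 + -1 + -1 = 0.
So rows 4 and 6 are orthogonal; the diagonal entry equals n = 8.

(1,1) entry = 8; (4,6) entry = 0.


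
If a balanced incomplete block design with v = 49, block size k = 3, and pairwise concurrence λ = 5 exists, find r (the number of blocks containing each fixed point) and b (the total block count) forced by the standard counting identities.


Any 2-(v, k, λ) BIBD satisfies two necessary conditions:
  (i)  Each point sits in r blocks, and counting incidences through any fixed point gives r(k − 1) = λ(v − 1), so r = λ(v − 1)/(k − 1).
  (ii) Total incidences bk = vr, so b = vr/k.
Step 1: r = λ(v − 1)/(k − 1) = 5·(49 − 1)/(3 − 1) = 5·48/2 = 240/2 = 120.
Step 2: b = vr/k = 49·120/3 = 5880/3 = 1960.
Check integrality: r = 120 ∈ Z ✓, b = 1960 ∈ Z ✓.
(These identities are necessary conditions: they determine r and b for any design with these parameters, but do not by themselves prove that one exists.)

r = 120, b = 1960.


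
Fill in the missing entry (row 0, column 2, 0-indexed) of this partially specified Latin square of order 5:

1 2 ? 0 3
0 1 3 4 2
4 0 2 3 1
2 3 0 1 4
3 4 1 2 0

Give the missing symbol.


Row 0 contains symbols [0, 1, 2, 3] — missing [4].
Column 2 contains symbols [0, 1, 2, 3] — missing [4].
The missing symbol must appear in both missing sets; intersection = [4].
Therefore the hidden value is 4.

Missing value = 4.


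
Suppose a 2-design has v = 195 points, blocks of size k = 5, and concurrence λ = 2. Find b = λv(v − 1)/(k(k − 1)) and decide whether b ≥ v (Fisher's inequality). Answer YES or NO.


b = λv(v − 1)/(k(k − 1)) = 2·195·194/(5·4) = 75660/20 = 3783.
Compare with v = 195: b ≥ v, so Fisher's inequality holds.

YES


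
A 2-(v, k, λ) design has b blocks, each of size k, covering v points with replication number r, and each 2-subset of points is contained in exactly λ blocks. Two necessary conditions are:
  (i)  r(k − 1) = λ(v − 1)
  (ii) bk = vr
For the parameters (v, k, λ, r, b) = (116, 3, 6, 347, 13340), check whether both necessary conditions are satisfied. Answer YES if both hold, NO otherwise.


Condition (i): r(k − 1) = 347·2 = 694; λ(v − 1) = 6·115 = 690. Match? NO.
Condition (ii): bk = 13340·3 = 40020; vr = 116·347 = 40252. Match? NO.
Both conditions hold? NO.

NO


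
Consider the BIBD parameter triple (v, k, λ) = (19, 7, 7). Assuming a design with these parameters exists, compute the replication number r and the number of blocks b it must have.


Any 2-(v, k, λ) BIBD satisfies two necessary conditions:
  (i)  Each point sits in r blocks, and counting incidences through any fixed point gives r(k − 1) = λ(v − 1), so r = λ(v − 1)/(k − 1).
  (ii) Total incidences bk = vr, so b = vr/k.
Step 1: r = λ(v − 1)/(k − 1) = 7·(19 − 1)/(7 − 1) = 7·18/6 = 126/6 = 21.
Step 2: b = vr/k = 19·21/7 = 399/7 = 57.
Check integrality: r = 21 ∈ Z ✓, b = 57 ∈ Z ✓.
(These identities are necessary conditions: they determine r and b for any design with these parameters, but do not by themselves prove that one exists.)

r = 21, b = 57.


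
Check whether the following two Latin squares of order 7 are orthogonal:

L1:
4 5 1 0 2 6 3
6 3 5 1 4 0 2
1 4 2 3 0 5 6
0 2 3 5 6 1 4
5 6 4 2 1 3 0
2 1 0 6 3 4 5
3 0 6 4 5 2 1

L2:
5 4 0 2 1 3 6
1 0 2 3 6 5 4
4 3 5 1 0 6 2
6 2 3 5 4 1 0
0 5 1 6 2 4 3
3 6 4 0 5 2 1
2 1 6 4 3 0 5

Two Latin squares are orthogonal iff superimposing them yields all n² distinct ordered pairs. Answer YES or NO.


Form the n² = 49 superimposed pairs (L1[i][j], L2[i][j]), row by row (rows and columns indexed from 0):
row 0: (4,5) (5,4) (1,0) (0,2) (2,1) (6,3) (3,6)
row 1: (6,1) (3,0) (5,2) (1,3) (4,6) (0,5) (2,4)
row 2: (1,4) (4,3) (2,5) (3,1) (0,0) (5,6) (6,2)
row 3: (0,6) (2,2) (3,3) (5,5) (6,4) (1,1) (4,0)
row 4: (5,0) (6,5) (4,1) (2,6) (1,2) (3,4) (0,3)
row 5: (2,3) (1,6) (0,4) (6,0) (3,5) (4,2) (5,1)
row 6: (3,2) (0,1) (6,6) (4,4) (5,3) (2,0) (1,5)
Orthogonality requires all 49 pairs distinct.
Check by first coordinate: for each symbol s of L1, list the L2 entries in the n cells where L1 = s; they must all differ.
  L1 = 0: L2 entries (in reading order) 2, 5, 0, 6, 3, 4, 1 — all 7 distinct ✓
  L1 = 1: L2 entries (in reading order) 0, 3, 4, 1, 2, 6, 5 — all 7 distinct ✓
  L1 = 2: L2 entries (in reading order) 1, 4, 5, 2, 6, 3, 0 — all 7 distinct ✓
  L1 = 3: L2 entries (in reading order) 6, 0, 1, 3, 4, 5, 2 — all 7 distinct ✓
  L1 = 4: L2 entries (in reading order) 5, 6, 3, 0, 1, 2, 4 — all 7 distinct ✓
  L1 = 5: L2 entries (in reading order) 4, 2, 6, 5, 0, 1, 3 — all 7 distinct ✓
  L1 = 6: L2 entries (in reading order) 3, 1, 2, 4, 5, 0, 6 — all 7 distinct ✓
Every symbol of L1 meets every symbol of L2 exactly once, so all 49 pairs are distinct (49 of 49).
Conclusion: YES.

YES


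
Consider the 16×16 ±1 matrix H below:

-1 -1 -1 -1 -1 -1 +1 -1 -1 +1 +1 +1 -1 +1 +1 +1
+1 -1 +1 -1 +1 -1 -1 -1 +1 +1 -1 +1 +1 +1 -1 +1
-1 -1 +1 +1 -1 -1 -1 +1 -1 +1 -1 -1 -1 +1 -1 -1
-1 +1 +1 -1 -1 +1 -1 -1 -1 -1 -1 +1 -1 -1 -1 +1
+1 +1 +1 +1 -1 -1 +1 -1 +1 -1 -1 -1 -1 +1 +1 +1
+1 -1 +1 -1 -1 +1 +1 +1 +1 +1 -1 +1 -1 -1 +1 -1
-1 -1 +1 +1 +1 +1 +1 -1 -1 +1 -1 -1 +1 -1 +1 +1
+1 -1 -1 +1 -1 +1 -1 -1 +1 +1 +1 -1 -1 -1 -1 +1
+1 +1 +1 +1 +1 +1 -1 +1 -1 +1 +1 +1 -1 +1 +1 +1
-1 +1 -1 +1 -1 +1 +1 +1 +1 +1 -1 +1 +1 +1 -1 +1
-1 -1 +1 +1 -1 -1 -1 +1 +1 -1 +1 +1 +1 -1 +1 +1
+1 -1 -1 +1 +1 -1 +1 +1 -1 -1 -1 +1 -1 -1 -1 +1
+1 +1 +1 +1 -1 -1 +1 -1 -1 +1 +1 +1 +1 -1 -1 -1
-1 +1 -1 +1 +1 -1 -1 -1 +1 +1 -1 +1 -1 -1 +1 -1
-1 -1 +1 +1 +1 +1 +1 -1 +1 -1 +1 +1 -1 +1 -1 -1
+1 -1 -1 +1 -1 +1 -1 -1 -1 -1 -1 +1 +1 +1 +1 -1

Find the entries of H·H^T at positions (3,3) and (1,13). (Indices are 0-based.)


Row 1 of H: [1, -1, 1, -1, 1, -1, -1, -1, 1, 1, -1, 1, 1, 1, -1, 1].
Row 3 of H: [-1, 1, 1, -1, -1, 1, -1, -1, -1, -1, -1, 1, -1, -1, -1, 1].
Row 13 of H: [-1, 1, -1, 1, 1, -1, -1, -1, 1, 1, -1, 1, -1, -1, 1, -1].
(H·H^T)[3][3] = Σ_j H[3][j]·H[3][j] = (-1)² + (1)² + (1)² + (-1)² + (-1)² + (1)² + (-1)² + (-1)² + (-1)² + (-1)² + (-1)² + (1)² + (-1)² + (-1)² + (-1)² + (1)² = 1 + 1 + 1 + 1 + 1 + 1 + 1 + 1 + 1 + 1 + 1 + 1 + 1 + 1 + 1 + 1 = 16.
(H·H^T)[1][13] = Σ_j H[1][j]·H[13][j] = (1)·(-1) + (-1)·(1) + (1)·(-1) + (-1)·(1) + (1)·(1) + (-1)·(-1) + (-1)·(-1) + (-1)·(-1) + (1)·(1) + (1)·(1) + (-1)·(-1) + (1)·(1) + (1)·(-1) + (1)·(-1) + (-1)·(1) + (1)·(-1) = -1 + -1 + -1 + -1 + 1 + 1 + 1 + 1 + 1 + 1 + 1 + 1 + -1 + -1 + -1 + -1 = 0.
So rows 1 and 13 are orthogonal; the diagonal entry equals n = 16.

(3,3) entry = 16; (1,13) entry = 0.


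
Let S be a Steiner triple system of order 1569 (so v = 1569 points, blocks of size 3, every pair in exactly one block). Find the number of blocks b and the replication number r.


An STS(v) is a 2-(v, 3, 1) BIBD: block size k = 3, λ = 1.
Replication: r(k − 1) = λ(v − 1) ⇒ r·2 = 1569 − 1 = 1568 ⇒ r = 784.
Block count: bk = vr ⇒ b·3 = 1569·784 = 1230096 ⇒ b = 410032.

r = 784, b = 410032.


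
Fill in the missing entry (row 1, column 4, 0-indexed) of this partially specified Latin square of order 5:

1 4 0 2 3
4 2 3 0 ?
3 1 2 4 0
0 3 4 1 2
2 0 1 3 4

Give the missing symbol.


Row 1 contains symbols [0, 2, 3, 4] — missing [1].
Column 4 contains symbols [0, 2, 3, 4] — missing [1].
The missing symbol must appear in both missing sets; intersection = [1].
Therefore the hidden value is 1.

Missing value = 1.


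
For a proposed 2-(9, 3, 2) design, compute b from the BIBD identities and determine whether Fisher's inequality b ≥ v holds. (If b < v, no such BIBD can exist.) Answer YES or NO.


b = λv(v − 1)/(k(k − 1)) = 2·9·8/(3·2) = 144/6 = 24.
Compare with v = 9: b ≥ v, so Fisher's inequality holds.

YES


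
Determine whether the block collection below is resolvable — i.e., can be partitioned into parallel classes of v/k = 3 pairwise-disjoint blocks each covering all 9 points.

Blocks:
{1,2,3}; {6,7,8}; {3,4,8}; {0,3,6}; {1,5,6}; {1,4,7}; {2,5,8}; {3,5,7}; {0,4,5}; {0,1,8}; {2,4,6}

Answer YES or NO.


v = 9, block size k = 3, number of blocks = 11.
For resolvability, blocks must partition into parallel classes of size v/k = 3.
Total blocks must therefore be a multiple of 3: 11 = 3·3 + 2 ⇒ not divisible ✗.
Resolvable? NO.

NO


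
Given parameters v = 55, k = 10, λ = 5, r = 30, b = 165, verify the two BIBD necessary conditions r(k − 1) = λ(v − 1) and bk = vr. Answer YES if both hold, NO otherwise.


Condition (i): r(k − 1) = 30·9 = 270; λ(v − 1) = 5·54 = 270. Match? YES.
Condition (ii): bk = 165·10 = 1650; vr = 55·30 = 1650. Match? YES.
Both conditions hold? YES.

YES


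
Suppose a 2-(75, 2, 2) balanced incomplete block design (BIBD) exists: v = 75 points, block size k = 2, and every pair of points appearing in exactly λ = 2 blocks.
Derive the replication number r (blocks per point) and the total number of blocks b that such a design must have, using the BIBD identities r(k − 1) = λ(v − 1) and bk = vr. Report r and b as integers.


Any 2-(v, k, λ) BIBD satisfies two necessary conditions:
  (i)  Each point sits in r blocks, and counting incidences through any fixed point gives r(k − 1) = λ(v − 1), so r = λ(v − 1)/(k − 1).
  (ii) Total incidences bk = vr, so b = vr/k.
Step 1: r = λ(v − 1)/(k − 1) = 2·(75 − 1)/(2 − 1) = 2·74/1 = 148/1 = 148.
Step 2: b = vr/k = 75·148/2 = 11100/2 = 5550.
Check integrality: r = 148 ∈ Z ✓, b = 5550 ∈ Z ✓.
(These identities are necessary conditions: they determine r and b for any design with these parameters, but do not by themselves prove that one exists.)

r = 148, b = 5550.


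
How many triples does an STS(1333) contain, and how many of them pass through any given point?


An STS(v) is a 2-(v, 3, 1) BIBD: block size k = 3, λ = 1.
Replication: r(k − 1) = λ(v − 1) ⇒ r·2 = 1333 − 1 = 1332 ⇒ r = 666.
Block count: b = v(v − 1)/6 = 1333·1332/6 = 1775556/6 = 295926.
(Check via bk = vr: 295926·3 = 887778 = 1333·666 = 887778 ✓.)

r = 666, b = 295926.


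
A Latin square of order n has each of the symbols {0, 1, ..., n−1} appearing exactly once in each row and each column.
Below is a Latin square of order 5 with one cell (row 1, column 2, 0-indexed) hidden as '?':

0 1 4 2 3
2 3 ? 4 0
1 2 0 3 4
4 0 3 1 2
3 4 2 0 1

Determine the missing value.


Row 1 contains symbols [0, 2, 3, 4] — missing [1].
Column 2 contains symbols [0, 2, 3, 4] — missing [1].
The missing symbol must appear in both missing sets; intersection = [1].
Therefore the hidden value is 1.

Missing value = 1.


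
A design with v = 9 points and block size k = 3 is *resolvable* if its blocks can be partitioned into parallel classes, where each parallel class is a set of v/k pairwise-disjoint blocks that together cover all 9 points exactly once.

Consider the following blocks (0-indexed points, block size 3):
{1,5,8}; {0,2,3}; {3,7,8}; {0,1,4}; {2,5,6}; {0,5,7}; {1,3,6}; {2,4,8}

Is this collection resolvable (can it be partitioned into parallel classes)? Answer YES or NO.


v = 9, block size k = 3, number of blocks = 8.
For resolvability, blocks must partition into parallel classes of size v/k = 3.
Total blocks must therefore be a multiple of 3: 8 = 3·2 + 2 ⇒ not divisible ✗.
Resolvable? NO.

NO


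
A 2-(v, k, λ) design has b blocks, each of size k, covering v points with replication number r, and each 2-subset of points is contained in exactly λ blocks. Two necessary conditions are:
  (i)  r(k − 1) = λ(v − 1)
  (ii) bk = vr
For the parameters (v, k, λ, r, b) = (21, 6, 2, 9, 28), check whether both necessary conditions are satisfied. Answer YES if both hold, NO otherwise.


Condition (i): r(k − 1) = 9·5 = 45; λ(v − 1) = 2·20 = 40. Match? NO.
Condition (ii): bk = 28·6 = 168; vr = 21·9 = 189. Match? NO.
Both conditions hold? NO.

NO


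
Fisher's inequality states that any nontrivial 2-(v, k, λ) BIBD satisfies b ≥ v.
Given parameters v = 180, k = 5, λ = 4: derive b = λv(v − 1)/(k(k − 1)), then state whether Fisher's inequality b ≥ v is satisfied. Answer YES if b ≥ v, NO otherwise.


r = λ(v − 1)/(k − 1) = 4·179/4 = 179.
b = vr/k = 180·179/5 = 6444.
Fisher's inequality: b ≥ v ⇔ 6444 ≥ 180? YES.

YES


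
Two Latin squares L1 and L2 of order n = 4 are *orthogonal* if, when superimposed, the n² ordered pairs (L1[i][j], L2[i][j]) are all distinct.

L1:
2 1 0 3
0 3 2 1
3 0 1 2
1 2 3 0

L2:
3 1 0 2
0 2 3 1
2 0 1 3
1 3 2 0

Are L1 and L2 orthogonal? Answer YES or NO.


Form the n² = 16 superimposed pairs (L1[i][j], L2[i][j]), row by row (rows and columns indexed from 0):
row 0: (2,3) (1,1) (0,0) (3,2)
row 1: (0,0) (3,2) (2,3) (1,1)
row 2: (3,2) (0,0) (1,1) (2,3)
row 3: (1,1) (2,3) (3,2) (0,0)
Orthogonality requires all 16 pairs distinct.
But the pair (0,0) repeats: cell (0,2) has L1 = 0, L2 = 0, and cell (1,0) has L1 = 0, L2 = 0.
A repeated pair means some other pair never occurs (only 4 distinct pairs out of 16), so the squares are not orthogonal.
Conclusion: NO.

NO


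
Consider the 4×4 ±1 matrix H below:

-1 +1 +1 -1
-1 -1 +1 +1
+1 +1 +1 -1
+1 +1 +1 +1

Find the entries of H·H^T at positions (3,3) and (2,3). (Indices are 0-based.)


Row 2 of H: [1, 1, 1, -1].
Row 3 of H: [1, 1, 1, 1].
(H·H^T)[3][3] = Σ_j H[3][j]·H[3][j] = (1)² + (1)² + (1)² + (1)² = 1 + 1 + 1 + 1 = 4.
(H·H^T)[2][3] = Σ_j H[2][j]·H[3][j] = (1)·(1) + (1)·(1) + (1)·(1) + (-1)·(1) = 1 + 1 + 1 + -1 = 2.
Rows 2 and 3 are not orthogonal (dot product = 2 ≠ 0), so H is not a Hadamard matrix.

(3,3) entry = 4; (2,3) entry = 2.


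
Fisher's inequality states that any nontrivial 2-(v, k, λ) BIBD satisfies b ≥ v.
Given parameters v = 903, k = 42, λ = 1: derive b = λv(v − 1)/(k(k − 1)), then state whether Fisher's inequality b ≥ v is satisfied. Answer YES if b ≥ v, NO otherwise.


r = λ(v − 1)/(k − 1) = 1·902/41 = 22.
b = vr/k = 903·22/42 = 473.
Fisher's inequality: b ≥ v ⇔ 473 ≥ 903? NO.

NO


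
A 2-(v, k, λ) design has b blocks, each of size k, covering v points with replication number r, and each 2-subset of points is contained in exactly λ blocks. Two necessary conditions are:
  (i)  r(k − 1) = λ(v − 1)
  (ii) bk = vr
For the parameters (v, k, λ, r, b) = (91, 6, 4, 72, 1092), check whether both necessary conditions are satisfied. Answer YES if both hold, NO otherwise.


Condition (i): r(k − 1) = 72·5 = 360; λ(v − 1) = 4·90 = 360. Match? YES.
Condition (ii): bk = 1092·6 = 6552; vr = 91·72 = 6552. Match? YES.
Both conditions hold? YES.

YES


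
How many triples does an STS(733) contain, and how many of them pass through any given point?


An STS(v) is a 2-(v, 3, 1) BIBD: block size k = 3, λ = 1.
Replication: r(k − 1) = λ(v − 1) ⇒ r·2 = 733 − 1 = 732 ⇒ r = 366.
Block count: bk = vr ⇒ b·3 = 733·366 = 268278 ⇒ b = 89426.
(Check via b = v(v − 1)/6 = 733·732/6 = 536556/6 = 89426.)

r = 366, b = 89426.


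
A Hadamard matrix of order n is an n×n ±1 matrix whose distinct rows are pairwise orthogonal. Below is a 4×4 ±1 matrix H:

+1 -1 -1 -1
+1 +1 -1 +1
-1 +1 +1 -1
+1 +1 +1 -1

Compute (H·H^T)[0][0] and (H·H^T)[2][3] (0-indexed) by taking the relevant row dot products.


Row 0 of H: [1, -1, -1, -1].
Row 2 of H: [-1, 1, 1, -1].
Row 3 of H: [1, 1, 1, -1].
(H·H^T)[0][0] = Σ_j H[0][j]·H[0][j] = (1)² + (-1)² + (-1)² + (-1)² = 1 + 1 + 1 + 1 = 4.
(H·H^T)[2][3] = Σ_j H[2][j]·H[3][j] = (-1)·(1) + (1)·(1) + (1)·(1) + (-1)·(-1) = -1 + 1 + 1 + 1 = 2.
Rows 2 and 3 are not orthogonal (dot product = 2 ≠ 0), so H is not a Hadamard matrix.

(0,0) entry = 4; (2,3) entry = 2.


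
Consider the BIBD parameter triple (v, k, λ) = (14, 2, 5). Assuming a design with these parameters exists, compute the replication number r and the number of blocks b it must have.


Any 2-(v, k, λ) BIBD satisfies two necessary conditions:
  (i)  Each point sits in r blocks, and counting incidences through any fixed point gives r(k − 1) = λ(v − 1), so r = λ(v − 1)/(k − 1).
  (ii) Total incidences bk = vr, so b = vr/k.
Step 1: r = λ(v − 1)/(k − 1) = 5·(14 − 1)/(2 − 1) = 5·13/1 = 65/1 = 65.
Step 2: b = vr/k = 14·65/2 = 910/2 = 455.
Check integrality: r = 65 ∈ Z ✓, b = 455 ∈ Z ✓.
(These identities are necessary conditions: they determine r and b for any design with these parameters, but do not by themselves prove that one exists.)

r = 65, b = 455.


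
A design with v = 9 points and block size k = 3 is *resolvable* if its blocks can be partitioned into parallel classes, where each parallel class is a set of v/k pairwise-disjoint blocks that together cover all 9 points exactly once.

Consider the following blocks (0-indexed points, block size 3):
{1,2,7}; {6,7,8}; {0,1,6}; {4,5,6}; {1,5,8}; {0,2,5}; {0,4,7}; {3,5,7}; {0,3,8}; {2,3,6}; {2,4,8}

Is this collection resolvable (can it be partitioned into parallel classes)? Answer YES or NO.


v = 9, block size k = 3, number of blocks = 11.
For resolvability, blocks must partition into parallel classes of size v/k = 3.
Total blocks must therefore be a multiple of 3: 11 = 3·3 + 2 ⇒ not divisible ✗.
Resolvable? NO.

NO


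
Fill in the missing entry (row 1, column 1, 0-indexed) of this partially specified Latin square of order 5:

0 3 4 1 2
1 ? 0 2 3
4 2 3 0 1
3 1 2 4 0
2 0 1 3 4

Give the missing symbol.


Row 1 contains symbols [0, 1, 2, 3] — missing [4].
Column 1 contains symbols [0, 1, 2, 3] — missing [4].
The missing symbol must appear in both missing sets; intersection = [4].
Therefore the hidden value is 4.

Missing value = 4.


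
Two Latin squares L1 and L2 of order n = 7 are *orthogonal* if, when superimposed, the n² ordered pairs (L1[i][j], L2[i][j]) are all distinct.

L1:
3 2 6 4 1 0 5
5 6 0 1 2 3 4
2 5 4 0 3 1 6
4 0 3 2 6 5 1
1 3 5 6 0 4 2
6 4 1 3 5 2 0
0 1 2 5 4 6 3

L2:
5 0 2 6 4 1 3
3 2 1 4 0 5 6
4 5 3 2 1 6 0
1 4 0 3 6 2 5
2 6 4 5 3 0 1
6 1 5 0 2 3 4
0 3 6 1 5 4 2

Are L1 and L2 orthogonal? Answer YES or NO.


Form the n² = 49 superimposed pairs (L1[i][j], L2[i][j]), row by row (rows and columns indexed from 0):
row 0: (3,5) (2,0) (6,2) (4,6) (1,4) (0,1) (5,3)
row 1: (5,3) (6,2) (0,1) (1,4) (2,0) (3,5) (4,6)
row 2: (2,4) (5,5) (4,3) (0,2) (3,1) (1,6) (6,0)
row 3: (4,1) (0,4) (3,0) (2,3) (6,6) (5,2) (1,5)
row 4: (1,2) (3,6) (5,4) (6,5) (0,3) (4,0) (2,1)
row 5: (6,6) (4,1) (1,5) (3,0) (5,2) (2,3) (0,4)
row 6: (0,0) (1,3) (2,6) (5,1) (4,5) (6,4) (3,2)
Orthogonality requires all 49 pairs distinct.
But the pair (5,3) repeats: cell (0,6) has L1 = 5, L2 = 3, and cell (1,0) has L1 = 5, L2 = 3.
A repeated pair means some other pair never occurs (only 35 distinct pairs out of 49), so the squares are not orthogonal.
Conclusion: NO.

NO


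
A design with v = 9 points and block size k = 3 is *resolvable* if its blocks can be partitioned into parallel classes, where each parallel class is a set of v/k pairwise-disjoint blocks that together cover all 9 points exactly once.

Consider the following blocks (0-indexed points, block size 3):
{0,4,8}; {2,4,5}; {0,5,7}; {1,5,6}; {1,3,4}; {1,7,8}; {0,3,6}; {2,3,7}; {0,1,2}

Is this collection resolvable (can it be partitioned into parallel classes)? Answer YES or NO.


v = 9, block size k = 3, number of blocks = 9.
For resolvability, blocks must partition into parallel classes of size v/k = 3.
Total blocks must therefore be a multiple of 3: 9 = 3·3 + 0 ⇒ divisible ✓.
Consider block {0,5,7}. The only other block(s) in the collection disjoint from it are {1,3,4} — just 1 block(s). Any parallel class containing {0,5,7} would need 2 other blocks each disjoint from it, so no parallel class of size 3 can contain {0,5,7}.
Since every block must belong to some parallel class in a resolution, the collection cannot be partitioned into parallel classes.
Resolvable? NO.

NO


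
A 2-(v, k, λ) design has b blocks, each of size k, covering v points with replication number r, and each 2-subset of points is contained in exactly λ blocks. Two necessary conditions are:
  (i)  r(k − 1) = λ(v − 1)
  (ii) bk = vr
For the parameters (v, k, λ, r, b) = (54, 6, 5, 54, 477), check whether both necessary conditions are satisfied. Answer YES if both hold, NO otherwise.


Condition (i): r(k − 1) = 54·5 = 270; λ(v − 1) = 5·53 = 265. Match? NO.
Condition (ii): bk = 477·6 = 2862; vr = 54·54 = 2916. Match? NO.
Both conditions hold? NO.

NO


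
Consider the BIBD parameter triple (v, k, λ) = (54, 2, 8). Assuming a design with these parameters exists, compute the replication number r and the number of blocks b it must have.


Any 2-(v, k, λ) BIBD satisfies two necessary conditions:
  (i)  Each point sits in r blocks, and counting incidences through any fixed point gives r(k − 1) = λ(v − 1), so r = λ(v − 1)/(k − 1).
  (ii) Total incidences bk = vr, so b = vr/k.
Step 1: r = λ(v − 1)/(k − 1) = 8·(54 − 1)/(2 − 1) = 8·53/1 = 424/1 = 424.
Step 2: b = vr/k = 54·424/2 = 22896/2 = 11448.
Check integrality: r = 424 ∈ Z ✓, b = 11448 ∈ Z ✓.
(These identities are necessary conditions: they determine r and b for any design with these parameters, but do not by themselves prove that one exists.)

r = 424, b = 11448.


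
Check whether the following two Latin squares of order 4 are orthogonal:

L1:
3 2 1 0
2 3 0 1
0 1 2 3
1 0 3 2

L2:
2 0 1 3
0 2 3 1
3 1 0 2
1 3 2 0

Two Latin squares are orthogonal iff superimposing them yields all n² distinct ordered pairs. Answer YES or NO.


Form the n² = 16 superimposed pairs (L1[i][j], L2[i][j]), row by row (rows and columns indexed from 0):
row 0: (3,2) (2,0) (1,1) (0,3)
row 1: (2,0) (3,2) (0,3) (1,1)
row 2: (0,3) (1,1) (2,0) (3,2)
row 3: (1,1) (0,3) (3,2) (2,0)
Orthogonality requires all 16 pairs distinct.
But the pair (2,0) repeats: cell (0,1) has L1 = 2, L2 = 0, and cell (1,0) has L1 = 2, L2 = 0.
A repeated pair means some other pair never occurs (only 4 distinct pairs out of 16), so the squares are not orthogonal.
Conclusion: NO.

NO


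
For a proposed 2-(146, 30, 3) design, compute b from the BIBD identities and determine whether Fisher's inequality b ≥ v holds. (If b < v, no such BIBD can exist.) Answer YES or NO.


r = λ(v − 1)/(k − 1) = 3·145/29 = 15.
b = vr/k = 146·15/30 = 73.
Fisher's inequality: b ≥ v ⇔ 73 ≥ 146? NO.

NO


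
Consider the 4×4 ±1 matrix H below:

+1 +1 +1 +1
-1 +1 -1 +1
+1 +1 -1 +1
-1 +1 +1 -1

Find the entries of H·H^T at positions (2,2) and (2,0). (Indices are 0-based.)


Row 0 of H: [1, 1, 1, 1].
Row 2 of H: [1, 1, -1, 1].
(H·H^T)[2][2] = Σ_j H[2][j]·H[2][j] = (1)² + (1)² + (-1)² + (1)² = 1 + 1 + 1 + 1 = 4.
(H·H^T)[2][0] = Σ_j H[2][j]·H[0][j] = (1)·(1) + (1)·(1) + (-1)·(1) + (1)·(1) = 1 + 1 + -1 + 1 = 2.
Rows 2 and 0 are not orthogonal (dot product = 2 ≠ 0), so H is not a Hadamard matrix.

(2,2) entry = 4; (2,0) entry = 2.
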